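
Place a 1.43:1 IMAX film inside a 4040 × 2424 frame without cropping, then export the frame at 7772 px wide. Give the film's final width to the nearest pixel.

Fitted into 4040×2424, the film spans the height; its width is 2424 × 1.430 ≈ 3466.32 px.
The frame scales by 7772/4040 = 1.9238; 3466.32 × 1.9238 ≈ 6668.38 px.

6668 px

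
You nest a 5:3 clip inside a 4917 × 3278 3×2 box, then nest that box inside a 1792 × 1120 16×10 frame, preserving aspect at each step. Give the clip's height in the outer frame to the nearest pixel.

5:3 in 4917×3278: fills the width, so the clip is 4917.00 × 2950.20.
Second fit — the 3×2 canvas into 1792×1120 spans the height: 1680.00 × 1120.00 (×0.3417 from 4917×3278).
Applying the same ×0.3417: 2950.20 → 1008.00.

1008 px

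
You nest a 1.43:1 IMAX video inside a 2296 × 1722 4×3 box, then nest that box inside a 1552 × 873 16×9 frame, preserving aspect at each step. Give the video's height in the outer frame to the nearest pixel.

1.43:1 IMAX in 2296×1722: fills the width, so the video is 2296.00 × 1605.59.
The 4×3 canvas is height-limited in 1552×873, giving 1164.00 × 873.00; scale factor 0.5070.
The video scales with it: height 1605.59 × 0.5070 ≈ 813.99.

814 px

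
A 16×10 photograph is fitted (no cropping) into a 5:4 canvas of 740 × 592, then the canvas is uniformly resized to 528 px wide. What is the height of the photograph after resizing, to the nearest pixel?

330 px

At 740×592 the photograph is width-limited, so height = 740 × 10/16 ≈ 462.50 px.
Scaling 740 → 528 is ×0.7135, so the height becomes 462.50 × 0.7135 ≈ 330.00 px.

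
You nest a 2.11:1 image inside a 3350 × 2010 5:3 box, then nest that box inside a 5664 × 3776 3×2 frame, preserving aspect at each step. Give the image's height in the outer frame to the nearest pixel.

2684 px

2.11:1 in 3350×2010: fills the width, so the image is 3350.00 × 1587.68.
5:3 in 5664×3776: fills the width, so the intermediate becomes 5664.00 × 3398.40 — a scale of ×1.6907.
The image scales with it: height 1587.68 × 1.6907 ≈ 2684.36.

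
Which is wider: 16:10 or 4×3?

16:10

16:10 = 1.6 and 4×3 = 1.333; 1.6 > 1.333.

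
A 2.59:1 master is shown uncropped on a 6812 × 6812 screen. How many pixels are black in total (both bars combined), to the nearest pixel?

Since 2.590 > 1.000, the master is width-limited.
The master is 6812 / 2.590 ≈ 2630.1158 px tall.
6812 − 2630.1158 = 4181.8842 px of bars.
Across the 6812-px span: 4181.8842 × 6812 ≈ 28486995 px.

28486995 pixels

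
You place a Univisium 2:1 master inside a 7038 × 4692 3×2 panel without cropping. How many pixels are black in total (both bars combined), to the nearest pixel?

Univisium 2:1 (2.000) > 3×2 (1.500), so the master fills the width.
The master is 7038 × 1/2 ≈ 3519.0000 px tall.
Black = 4692 − 3519.0000 = 1173.0000 px.
Across the 7038-px span: 1173.0000 × 7038 ≈ 8255574 px.

8255574 pixels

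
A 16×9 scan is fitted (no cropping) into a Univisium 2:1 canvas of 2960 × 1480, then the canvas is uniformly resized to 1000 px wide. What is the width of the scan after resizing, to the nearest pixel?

889 px

Fitted into 2960×1480, the scan spans the height; its width is 1480 × 16/9 ≈ 2631.11 px.
Scaling 2960 → 1000 is ×0.3378, so the width becomes 2631.11 × 0.3378 ≈ 888.89 px.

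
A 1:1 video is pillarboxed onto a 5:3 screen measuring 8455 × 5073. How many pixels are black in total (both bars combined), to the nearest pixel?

1:1 (1.000) < 5:3 (1.667), so the video fills the height.
Content width = 5073 × 1/1 ≈ 5073.0000 px.
Leftover width: 8455 − 5073.0000 = 3382.0000 px.
That's 3382.0000 × 5073 ≈ 17156886 black pixels.

17156886 pixels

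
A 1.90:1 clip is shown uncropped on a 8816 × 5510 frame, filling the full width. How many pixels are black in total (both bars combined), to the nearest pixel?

That makes the image 4640.0000 px tall (8816 / 1.900).
Leftover height: 5510 − 4640.0000 = 870.0000 px.
Bar area = 870.0000 × 8816 ≈ 7669920 px.

7669920 pixels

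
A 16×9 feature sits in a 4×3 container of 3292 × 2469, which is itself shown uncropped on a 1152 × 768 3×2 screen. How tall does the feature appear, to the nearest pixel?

Inside the 3292×2469 canvas the feature is width-limited at 3292.00 × 1851.75.
Second fit — the 4×3 canvas into 1152×768 spans the height: 1024.00 × 768.00 (×0.3111 from 3292×2469).
The feature scales with it: height 1851.75 × 0.3111 ≈ 576.00.

576 px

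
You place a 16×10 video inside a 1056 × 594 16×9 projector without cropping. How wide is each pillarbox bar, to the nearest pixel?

53 px

16×10 (1.600) < 16×9 (1.778), so the video fills the height.
That makes the image 950.40 px wide (594 × 16/10).
Leftover width: 1056 − 950.40 = 105.60 px → 52.80 each side.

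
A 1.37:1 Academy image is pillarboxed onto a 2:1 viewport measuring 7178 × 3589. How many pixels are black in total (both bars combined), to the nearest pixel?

8114980 pixels

1.37:1 Academy (1.370) < 2:1 (2.000), so the image fills the height.
The image is 3589 × 1.370 ≈ 4916.9300 px wide.
Leftover width: 7178 − 4916.9300 = 2261.0700 px.
That's 2261.0700 × 3589 ≈ 8114980 black pixels.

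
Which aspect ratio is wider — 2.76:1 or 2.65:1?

2.76 and 2.65; 2.76 > 2.65.

2.76:1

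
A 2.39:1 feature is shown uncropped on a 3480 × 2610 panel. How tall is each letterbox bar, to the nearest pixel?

577 px

Since 2.390 > 1.333, the feature is width-limited.
The feature is 3480 / 2.390 ≈ 1456.07 px tall.
2610 − 1456.07 = 1153.93 px of bars (576.97 each).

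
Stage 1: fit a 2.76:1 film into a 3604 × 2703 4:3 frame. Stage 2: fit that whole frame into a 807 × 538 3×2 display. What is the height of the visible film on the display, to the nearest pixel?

First fit — 2.76:1 into 3604×2703 spans the width: 3604.00 × 1305.80.
4:3 in 807×538: fills the height, so the intermediate becomes 717.33 × 538.00 — a scale of ×0.1990.
So the film's height is 1305.80 × 0.1990 ≈ 259.90.

260 px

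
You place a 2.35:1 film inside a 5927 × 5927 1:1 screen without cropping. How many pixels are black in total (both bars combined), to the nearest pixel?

2.35:1 (2.350) > 1:1 (1.000), so the film fills the width.
Content height = 5927 / 2.350 ≈ 2522.1277 px.
5927 − 2522.1277 = 3404.8723 px of bars.
Bar area = 3404.8723 × 5927 ≈ 20180678 px.

20180678 pixels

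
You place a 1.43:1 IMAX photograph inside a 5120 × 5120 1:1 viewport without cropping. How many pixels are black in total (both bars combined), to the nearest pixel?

7882652 pixels

Since 1.430 > 1.000, the photograph is width-limited.
Content height = 5120 / 1.430 ≈ 3580.4196 px.
Leftover height: 5120 − 3580.4196 = 1539.5804 px.
Across the 5120-px span: 1539.5804 × 5120 ≈ 7882652 px.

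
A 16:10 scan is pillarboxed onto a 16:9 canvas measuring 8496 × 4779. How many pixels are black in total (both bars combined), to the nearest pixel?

Since 1.600 < 1.778, the scan is height-limited.
That makes the image 7646.4000 px wide (4779 × 16/10).
Black = 8496 − 7646.4000 = 849.6000 px.
That's 849.6000 × 4779 ≈ 4060238 black pixels.

4060238 pixels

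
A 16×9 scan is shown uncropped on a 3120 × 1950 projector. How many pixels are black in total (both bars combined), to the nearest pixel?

608400 pixels

16×9 (1.778) > 16×10 (1.600), so the scan fills the width.
That makes the image 1755.0000 px tall (3120 × 9/16).
Black = 1950 − 1755.0000 = 195.0000 px.
Across the 3120-px span: 195.0000 × 3120 ≈ 608400 px.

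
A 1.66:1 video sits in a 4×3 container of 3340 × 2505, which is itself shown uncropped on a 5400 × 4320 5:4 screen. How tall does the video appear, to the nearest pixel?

Inside the 3340×2505 canvas the video is width-limited at 3340.00 × 2012.05.
4×3 in 5400×4320: fills the width, so the intermediate becomes 5400.00 × 4050.00 — a scale of ×1.6168.
Applying the same ×1.6168: 2012.05 → 3253.01.

3253 px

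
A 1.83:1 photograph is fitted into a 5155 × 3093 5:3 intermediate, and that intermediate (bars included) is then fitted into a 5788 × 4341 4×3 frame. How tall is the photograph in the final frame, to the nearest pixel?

Inside the 5155×3093 canvas the photograph is width-limited at 5155.00 × 2816.94.
5:3 in 5788×4341: fills the width, so the intermediate becomes 5788.00 × 3472.80 — a scale of ×1.1228.
The photograph scales with it: height 2816.94 × 1.1228 ≈ 3162.84.

3163 px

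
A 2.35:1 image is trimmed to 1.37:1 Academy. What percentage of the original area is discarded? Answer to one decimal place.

The height stays; only width is cut (since 1.37:1 Academy is narrower than 2.35:1).
Fraction kept = (1.370)/(2.350) ≈ 58.30%, so 41.70% is lost.

41.7%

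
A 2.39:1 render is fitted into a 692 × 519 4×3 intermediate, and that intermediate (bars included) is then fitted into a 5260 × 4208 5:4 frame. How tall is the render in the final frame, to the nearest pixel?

2201 px

Inside the 692×519 canvas the render is width-limited at 692.00 × 289.54.
The 4×3 canvas is width-limited in 5260×4208, giving 5260.00 × 3945.00; scale factor 7.6012.
The render scales with it: height 289.54 × 7.6012 ≈ 2200.84.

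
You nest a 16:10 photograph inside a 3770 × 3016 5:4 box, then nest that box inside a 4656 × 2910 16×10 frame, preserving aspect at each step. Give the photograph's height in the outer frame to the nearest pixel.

2273 px

Inside the 3770×3016 canvas the photograph is width-limited at 3770.00 × 2356.25.
The 5:4 canvas is height-limited in 4656×2910, giving 3637.50 × 2910.00; scale factor 0.9649.
Applying the same ×0.9649: 2356.25 → 2273.44.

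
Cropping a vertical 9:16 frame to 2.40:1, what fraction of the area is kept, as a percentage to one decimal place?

The width stays; only height is cut (since 2.40:1 is wider than vertical 9:16).
(0.562)/(2.400) ≈ 0.234 of the area survives.

23.4%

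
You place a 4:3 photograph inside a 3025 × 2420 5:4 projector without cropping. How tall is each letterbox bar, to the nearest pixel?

4:3 is wider than 5:4, so it spans the full width.
That makes the image 2268.75 px tall (3025 × 3/4).
Black = 2420 − 2268.75 = 151.25 px, or 75.62 per bar.

76 px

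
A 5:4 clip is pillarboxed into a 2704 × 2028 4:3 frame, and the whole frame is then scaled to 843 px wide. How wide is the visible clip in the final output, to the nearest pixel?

In the 2704×2028 frame the clip fills the height: width = 2028 × 5/4 ≈ 2535.00 px.
The frame scales by 843/2704 = 0.3118; 2535.00 × 0.3118 ≈ 790.31 px.

790 px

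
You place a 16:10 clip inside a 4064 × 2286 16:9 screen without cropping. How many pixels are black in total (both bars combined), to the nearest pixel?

Since 1.600 < 1.778, the clip is height-limited.
Content width = 2286 × 16/10 ≈ 3657.6000 px.
Black = 4064 − 3657.6000 = 406.4000 px.
That's 406.4000 × 2286 ≈ 929030 black pixels.

929030 pixels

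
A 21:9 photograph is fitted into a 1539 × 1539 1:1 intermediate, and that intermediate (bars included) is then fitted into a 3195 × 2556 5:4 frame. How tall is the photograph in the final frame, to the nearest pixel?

First fit — 21:9 into 1539×1539 spans the width: 1539.00 × 659.57.
The 1:1 canvas is height-limited in 3195×2556, giving 2556.00 × 2556.00; scale factor 1.6608.
Applying the same ×1.6608: 659.57 → 1095.43.

1095 px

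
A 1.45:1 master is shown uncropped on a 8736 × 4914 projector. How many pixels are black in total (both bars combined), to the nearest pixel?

1.45:1 (1.450) < 16×9 (1.778), so the master fills the height.
The master is 4914 × 1.450 ≈ 7125.3000 px wide.
Black = 8736 − 7125.3000 = 1610.7000 px.
Bar area = 1610.7000 × 4914 ≈ 7914980 px.

7914980 pixels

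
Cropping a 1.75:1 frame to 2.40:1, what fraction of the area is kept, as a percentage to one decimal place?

72.9%

Going from 1.75:1 to 2.40:1 means cutting height while keeping width.
Area ratio = (1.750)/(2.400) = 72.92% retained.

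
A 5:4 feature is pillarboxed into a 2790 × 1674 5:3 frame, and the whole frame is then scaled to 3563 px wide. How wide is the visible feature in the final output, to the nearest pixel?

2672 px

Fitted into 2790×1674, the feature spans the height; its width is 1674 × 5/4 ≈ 2092.50 px.
Scaling 2790 → 3563 is ×1.2771, so the width becomes 2092.50 × 1.2771 ≈ 2672.25 px.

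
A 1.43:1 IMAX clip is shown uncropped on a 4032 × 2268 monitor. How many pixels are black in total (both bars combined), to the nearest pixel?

Since 1.430 < 1.778, the clip is height-limited.
The clip is 2268 × 1.430 ≈ 3243.2400 px wide.
4032 − 3243.2400 = 788.7600 px of bars.
That's 788.7600 × 2268 ≈ 1788908 black pixels.

1788908 pixels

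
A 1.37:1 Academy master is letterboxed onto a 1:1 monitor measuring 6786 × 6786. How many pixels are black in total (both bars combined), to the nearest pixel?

1.37:1 Academy (1.370) > 1:1 (1.000), so the master fills the width.
The master is 6786 / 1.370 ≈ 4953.2847 px tall.
Leftover height: 6786 − 4953.2847 = 1832.7153 px.
Across the 6786-px span: 1832.7153 × 6786 ≈ 12436806 px.

12436806 pixels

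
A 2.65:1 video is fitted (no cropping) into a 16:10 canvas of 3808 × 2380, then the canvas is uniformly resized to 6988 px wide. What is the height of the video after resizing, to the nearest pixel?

2637 px

In the 3808×2380 frame the video fills the width: height = 3808 / 2.650 ≈ 1436.98 px.
The frame scales by 6988/3808 = 1.8351; 1436.98 × 1.8351 ≈ 2636.98 px.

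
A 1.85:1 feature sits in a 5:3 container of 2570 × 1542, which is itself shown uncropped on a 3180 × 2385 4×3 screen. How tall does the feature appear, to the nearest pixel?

1719 px

1.85:1 in 2570×1542: fills the width, so the feature is 2570.00 × 1389.19.
5:3 in 3180×2385: fills the width, so the intermediate becomes 3180.00 × 1908.00 — a scale of ×1.2374.
The feature scales with it: height 1389.19 × 1.2374 ≈ 1718.92.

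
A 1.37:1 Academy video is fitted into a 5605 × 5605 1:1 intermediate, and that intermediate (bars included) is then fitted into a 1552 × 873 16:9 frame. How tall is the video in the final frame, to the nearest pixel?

637 px

1.37:1 Academy in 5605×5605: fills the width, so the video is 5605.00 × 4091.24.
Second fit — the 1:1 canvas into 1552×873 spans the height: 873.00 × 873.00 (×0.1558 from 5605×5605).
Applying the same ×0.1558: 4091.24 → 637.23.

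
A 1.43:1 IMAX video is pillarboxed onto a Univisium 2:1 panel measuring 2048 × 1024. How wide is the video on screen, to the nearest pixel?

1464 px

1.43:1 IMAX is narrower than Univisium 2:1, so it spans the full height.
Content width = 1024 × 1.430 ≈ 1464.32 px.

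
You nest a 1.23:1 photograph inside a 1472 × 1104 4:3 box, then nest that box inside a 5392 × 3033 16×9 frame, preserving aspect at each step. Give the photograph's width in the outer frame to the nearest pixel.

3731 px

First fit — 1.23:1 into 1472×1104 spans the height: 1357.92 × 1104.00.
The 4:3 canvas is height-limited in 5392×3033, giving 4044.00 × 3033.00; scale factor 2.7473.
Applying the same ×2.7473: 1357.92 → 3730.59.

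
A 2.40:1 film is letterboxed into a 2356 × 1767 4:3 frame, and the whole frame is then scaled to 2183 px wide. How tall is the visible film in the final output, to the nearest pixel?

910 px

Fitted into 2356×1767, the film spans the width; its height is 2356 / 2.400 ≈ 981.67 px.
Resizing to 2183 px wide multiplies everything by 0.9266: 981.67 → 909.58 px.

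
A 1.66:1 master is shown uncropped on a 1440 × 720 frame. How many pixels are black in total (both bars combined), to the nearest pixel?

176256 pixels

1.66:1 is narrower than Univisium 2:1, so it spans the full height.
Content width = 720 × 1.660 ≈ 1195.2000 px.
1440 − 1195.2000 = 244.8000 px of bars.
That's 244.8000 × 720 ≈ 176256 black pixels.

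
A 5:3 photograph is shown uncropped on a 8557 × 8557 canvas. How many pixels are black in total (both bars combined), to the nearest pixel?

29288900 pixels

5:3 (1.667) > 1:1 (1.000), so the photograph fills the width.
That makes the image 5134.2000 px tall (8557 × 3/5).
Leftover height: 8557 − 5134.2000 = 3422.8000 px.
Bar area = 3422.8000 × 8557 ≈ 29288900 px.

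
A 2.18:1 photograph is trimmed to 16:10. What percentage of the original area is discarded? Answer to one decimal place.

26.6%

16:10 is narrower than 2.18:1, so the crop keeps the full height and trims the width.
Fraction kept = (1.600)/(2.180) ≈ 73.39%, so 26.61% is lost.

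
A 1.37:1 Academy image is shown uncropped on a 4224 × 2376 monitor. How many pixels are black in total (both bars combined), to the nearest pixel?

Since 1.370 < 1.778, the image is height-limited.
Content width = 2376 × 1.370 ≈ 3255.1200 px.
4224 − 3255.1200 = 968.8800 px of bars.
That's 968.8800 × 2376 ≈ 2302059 black pixels.

2302059 pixels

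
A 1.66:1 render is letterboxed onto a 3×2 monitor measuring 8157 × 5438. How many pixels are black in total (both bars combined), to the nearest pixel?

1.66:1 is wider than 3×2, so it spans the full width.
That makes the image 4913.8554 px tall (8157 / 1.660).
Black = 5438 − 4913.8554 = 524.1446 px.
That's 524.1446 × 8157 ≈ 4275447 black pixels.

4275447 pixels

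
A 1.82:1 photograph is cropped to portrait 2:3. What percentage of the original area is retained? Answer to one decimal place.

36.6%

The height stays; only width is cut (since portrait 2:3 is narrower than 1.82:1).
(0.667)/(1.820) ≈ 0.366 of the area survives.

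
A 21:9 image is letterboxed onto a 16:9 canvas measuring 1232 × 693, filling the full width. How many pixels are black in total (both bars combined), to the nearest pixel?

203280 pixels

Content height = 1232 × 9/21 ≈ 528.0000 px.
Leftover height: 693 − 528.0000 = 165.0000 px.
Bar area = 165.0000 × 1232 ≈ 203280 px.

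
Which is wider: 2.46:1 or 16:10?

2.46 and 16:10 = 1.6; 2.46 > 1.6.

2.46:1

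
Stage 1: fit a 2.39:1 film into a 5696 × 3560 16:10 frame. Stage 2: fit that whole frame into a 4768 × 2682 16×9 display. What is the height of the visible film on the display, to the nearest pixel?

1795 px

2.39:1 in 5696×3560: fills the width, so the film is 5696.00 × 2383.26.
16:10 in 4768×2682: fills the height, so the intermediate becomes 4291.20 × 2682.00 — a scale of ×0.7534.
So the film's height is 2383.26 × 0.7534 ≈ 1795.48.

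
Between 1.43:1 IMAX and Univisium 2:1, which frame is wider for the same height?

Univisium 2:1

1.43 and Univisium 2:1 = 2; 2 > 1.43.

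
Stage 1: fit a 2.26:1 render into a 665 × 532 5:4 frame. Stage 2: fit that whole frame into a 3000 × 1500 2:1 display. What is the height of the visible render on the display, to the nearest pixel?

First fit — 2.26:1 into 665×532 spans the width: 665.00 × 294.25.
The 5:4 canvas is height-limited in 3000×1500, giving 1875.00 × 1500.00; scale factor 2.8195.
Applying the same ×2.8195: 294.25 → 829.65.

830 px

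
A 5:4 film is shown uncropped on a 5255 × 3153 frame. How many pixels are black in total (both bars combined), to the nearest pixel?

4142254 pixels

Since 1.250 < 1.667, the film is height-limited.
The film is 3153 × 5/4 ≈ 3941.2500 px wide.
Leftover width: 5255 − 3941.2500 = 1313.7500 px.
Across the 3153-px span: 1313.7500 × 3153 ≈ 4142254 px.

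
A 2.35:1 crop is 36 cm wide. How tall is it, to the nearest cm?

15 cm

At 2.35:1, 36 / 2.350 ≈ 15.32.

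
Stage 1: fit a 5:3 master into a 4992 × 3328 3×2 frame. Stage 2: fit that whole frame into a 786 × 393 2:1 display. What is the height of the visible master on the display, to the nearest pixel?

354 px

5:3 in 4992×3328: fills the width, so the master is 4992.00 × 2995.20.
3×2 in 786×393: fills the height, so the intermediate becomes 589.50 × 393.00 — a scale of ×0.1181.
So the master's height is 2995.20 × 0.1181 ≈ 353.70.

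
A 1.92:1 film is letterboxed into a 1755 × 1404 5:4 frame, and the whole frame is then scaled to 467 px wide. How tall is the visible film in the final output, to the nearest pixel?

At 1755×1404 the film is width-limited, so height = 1755 / 1.920 ≈ 914.06 px.
Resizing to 467 px wide multiplies everything by 0.2661: 914.06 → 243.23 px.

243 px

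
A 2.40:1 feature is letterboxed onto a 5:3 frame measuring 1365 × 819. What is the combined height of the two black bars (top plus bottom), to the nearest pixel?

250 px

2.40:1 (2.400) > 5:3 (1.667), so the feature fills the width.
That makes the image 568.75 px tall (1365 / 2.400).
Leftover height: 819 − 568.75 = 250.25 px.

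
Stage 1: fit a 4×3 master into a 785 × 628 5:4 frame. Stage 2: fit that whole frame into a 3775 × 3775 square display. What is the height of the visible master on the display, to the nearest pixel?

2831 px

First fit — 4×3 into 785×628 spans the width: 785.00 × 588.75.
5:4 in 3775×3775: fills the width, so the intermediate becomes 3775.00 × 3020.00 — a scale of ×4.8089.
So the master's height is 588.75 × 4.8089 ≈ 2831.25.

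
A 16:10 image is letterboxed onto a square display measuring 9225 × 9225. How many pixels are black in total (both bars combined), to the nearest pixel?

31912734 pixels

16:10 (1.600) > square (1.000), so the image fills the width.
That makes the image 5765.6250 px tall (9225 × 10/16).
Black = 9225 − 5765.6250 = 3459.3750 px.
Across the 9225-px span: 3459.3750 × 9225 ≈ 31912734 px.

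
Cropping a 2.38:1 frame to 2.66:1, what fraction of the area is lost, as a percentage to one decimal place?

The width stays; only height is cut (since 2.66:1 is wider than 2.38:1).
(2.380)/(2.660) ≈ 0.895 of the area survives, leaving 10.53% discarded.

10.5%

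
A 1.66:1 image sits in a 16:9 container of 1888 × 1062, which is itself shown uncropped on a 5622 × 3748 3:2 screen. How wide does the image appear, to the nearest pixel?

5250 px

1.66:1 in 1888×1062: fills the height, so the image is 1762.92 × 1062.00.
The 16:9 canvas is width-limited in 5622×3748, giving 5622.00 × 3162.38; scale factor 2.9778.
Applying the same ×2.9778: 1762.92 → 5249.54.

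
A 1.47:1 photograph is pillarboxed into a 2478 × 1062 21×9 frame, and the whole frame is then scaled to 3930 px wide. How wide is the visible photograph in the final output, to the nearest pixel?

In the 2478×1062 frame the photograph fills the height: width = 1062 × 1.470 ≈ 1561.14 px.
Scaling 2478 → 3930 is ×1.5860, so the width becomes 1561.14 × 1.5860 ≈ 2475.90 px.

2476 px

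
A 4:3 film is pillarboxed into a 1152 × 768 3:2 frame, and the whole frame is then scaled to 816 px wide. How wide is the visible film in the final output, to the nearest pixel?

725 px

In the 1152×768 frame the film fills the height: width = 768 × 4/3 ≈ 1024.00 px.
Resizing to 816 px wide multiplies everything by 0.7083: 1024.00 → 725.33 px.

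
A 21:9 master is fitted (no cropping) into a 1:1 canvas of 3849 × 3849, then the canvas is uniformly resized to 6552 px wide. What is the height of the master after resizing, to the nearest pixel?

2808 px

At 3849×3849 the master is width-limited, so height = 3849 × 9/21 ≈ 1649.57 px.
The frame scales by 6552/3849 = 1.7023; 1649.57 × 1.7023 ≈ 2808.00 px.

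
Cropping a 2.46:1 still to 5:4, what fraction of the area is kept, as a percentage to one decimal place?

Going from 2.46:1 to 5:4 means cutting width while keeping height.
Fraction kept = (1.250)/(2.460) ≈ 50.81%.

50.8%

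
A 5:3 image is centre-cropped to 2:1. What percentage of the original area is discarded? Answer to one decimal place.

2:1 is wider than 5:3, so the crop keeps the full width and trims the height.
(1.667)/(2.000) ≈ 0.833 of the area survives, leaving 16.67% discarded.

16.7%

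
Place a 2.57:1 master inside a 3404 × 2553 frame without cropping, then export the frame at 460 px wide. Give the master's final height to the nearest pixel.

At 3404×2553 the master is width-limited, so height = 3404 / 2.570 ≈ 1324.51 px.
The frame scales by 460/3404 = 0.1351; 1324.51 × 0.1351 ≈ 178.99 px.

179 px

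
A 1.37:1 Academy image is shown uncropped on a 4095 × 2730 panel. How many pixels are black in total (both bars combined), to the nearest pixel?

1.37:1 Academy (1.370) < 3×2 (1.500), so the image fills the height.
That makes the image 3740.1000 px wide (2730 × 1.370).
Black = 4095 − 3740.1000 = 354.9000 px.
Bar area = 354.9000 × 2730 ≈ 968877 px.

968877 pixels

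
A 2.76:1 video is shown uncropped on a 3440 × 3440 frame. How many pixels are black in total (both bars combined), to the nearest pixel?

7546064 pixels

2.76:1 is wider than 1:1, so it spans the full width.
The video is 3440 / 2.760 ≈ 1246.3768 px tall.
3440 − 1246.3768 = 2193.6232 px of bars.
Across the 3440-px span: 2193.6232 × 3440 ≈ 7546064 px.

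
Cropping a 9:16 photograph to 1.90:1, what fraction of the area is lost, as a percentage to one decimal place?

1.90:1 is wider than 9:16, so the crop keeps the full width and trims the height.
Area ratio = (0.562)/(1.900) = 29.61%; the remaining 70.39% is cropped out.

70.4%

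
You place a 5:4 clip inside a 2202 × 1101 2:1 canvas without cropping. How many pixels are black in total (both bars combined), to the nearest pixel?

909151 pixels

5:4 (1.250) < 2:1 (2.000), so the clip fills the height.
That makes the image 1376.2500 px wide (1101 × 5/4).
Leftover width: 2202 − 1376.2500 = 825.7500 px.
That's 825.7500 × 1101 ≈ 909151 black pixels.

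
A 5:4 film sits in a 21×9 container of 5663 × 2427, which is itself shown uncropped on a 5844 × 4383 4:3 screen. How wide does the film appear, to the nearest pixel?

3131 px

5:4 in 5663×2427: fills the height, so the film is 3033.75 × 2427.00.
Second fit — the 21×9 canvas into 5844×4383 spans the width: 5844.00 × 2504.57 (×1.0320 from 5663×2427).
So the film's width is 3033.75 × 1.0320 ≈ 3130.71.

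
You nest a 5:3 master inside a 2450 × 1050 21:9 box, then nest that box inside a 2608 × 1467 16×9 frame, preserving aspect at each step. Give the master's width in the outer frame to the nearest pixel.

1863 px

First fit — 5:3 into 2450×1050 spans the height: 1750.00 × 1050.00.
The 21:9 canvas is width-limited in 2608×1467, giving 2608.00 × 1117.71; scale factor 1.0645.
So the master's width is 1750.00 × 1.0645 ≈ 1862.86.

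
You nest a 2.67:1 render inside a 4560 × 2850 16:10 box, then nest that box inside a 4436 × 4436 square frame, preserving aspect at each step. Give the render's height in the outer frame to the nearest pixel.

1661 px

Inside the 4560×2850 canvas the render is width-limited at 4560.00 × 1707.87.
16:10 in 4436×4436: fills the width, so the intermediate becomes 4436.00 × 2772.50 — a scale of ×0.9728.
So the render's height is 1707.87 × 0.9728 ≈ 1661.42.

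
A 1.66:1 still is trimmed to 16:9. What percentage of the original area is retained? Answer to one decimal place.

93.4%

The width stays; only height is cut (since 16:9 is wider than 1.66:1).
Area ratio = (1.660)/(1.778) = 93.38% retained.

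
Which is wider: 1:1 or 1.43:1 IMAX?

1 and 1.43; 1.43 > 1.

1.43:1 IMAX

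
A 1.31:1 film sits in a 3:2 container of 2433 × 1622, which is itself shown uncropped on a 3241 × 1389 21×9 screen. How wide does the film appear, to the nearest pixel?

1820 px

1.31:1 in 2433×1622: fills the height, so the film is 2124.82 × 1622.00.
The 3:2 canvas is height-limited in 3241×1389, giving 2083.50 × 1389.00; scale factor 0.8564.
Applying the same ×0.8564: 2124.82 → 1819.59.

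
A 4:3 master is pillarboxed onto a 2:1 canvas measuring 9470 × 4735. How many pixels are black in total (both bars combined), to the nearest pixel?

14946817 pixels

Since 1.333 < 2.000, the master is height-limited.
That makes the image 6313.3333 px wide (4735 × 4/3).
Black = 9470 − 6313.3333 = 3156.6667 px.
Across the 4735-px span: 3156.6667 × 4735 ≈ 14946817 px.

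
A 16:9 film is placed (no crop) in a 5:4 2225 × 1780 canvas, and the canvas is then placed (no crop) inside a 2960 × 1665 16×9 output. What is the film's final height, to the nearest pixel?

First fit — 16:9 into 2225×1780 spans the width: 2225.00 × 1251.56.
5:4 in 2960×1665: fills the height, so the intermediate becomes 2081.25 × 1665.00 — a scale of ×0.9354.
The film scales with it: height 1251.56 × 0.9354 ≈ 1170.70.

1171 px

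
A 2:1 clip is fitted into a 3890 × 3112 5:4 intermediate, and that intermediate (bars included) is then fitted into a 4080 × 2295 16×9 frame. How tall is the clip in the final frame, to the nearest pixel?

First fit — 2:1 into 3890×3112 spans the width: 3890.00 × 1945.00.
Second fit — the 5:4 canvas into 4080×2295 spans the height: 2868.75 × 2295.00 (×0.7375 from 3890×3112).
So the clip's height is 1945.00 × 0.7375 ≈ 1434.38.

1434 px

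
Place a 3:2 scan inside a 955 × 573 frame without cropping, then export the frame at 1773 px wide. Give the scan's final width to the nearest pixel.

At 955×573 the scan is height-limited, so width = 573 × 3/2 ≈ 859.50 px.
The frame scales by 1773/955 = 1.8565; 859.50 × 1.8565 ≈ 1595.70 px.

1596 px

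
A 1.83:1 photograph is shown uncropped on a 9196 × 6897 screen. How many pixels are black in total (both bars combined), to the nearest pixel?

Since 1.830 > 1.333, the photograph is width-limited.
The photograph is 9196 / 1.830 ≈ 5025.1366 px tall.
Black = 6897 − 5025.1366 = 1871.8634 px.
That's 1871.8634 × 9196 ≈ 17213656 black pixels.

17213656 pixels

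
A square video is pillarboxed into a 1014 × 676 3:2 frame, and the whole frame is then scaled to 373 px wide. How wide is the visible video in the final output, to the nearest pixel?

At 1014×676 the video is height-limited, so width = 676 × 1/1 ≈ 676.00 px.
Resizing to 373 px wide multiplies everything by 0.3679: 676.00 → 248.67 px.

249 px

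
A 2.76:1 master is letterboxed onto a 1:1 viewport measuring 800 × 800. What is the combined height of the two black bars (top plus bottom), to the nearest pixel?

2.76:1 is wider than 1:1, so it spans the full width.
Content height = 800 / 2.760 ≈ 289.86 px.
Leftover height: 800 − 289.86 = 510.14 px.

510 px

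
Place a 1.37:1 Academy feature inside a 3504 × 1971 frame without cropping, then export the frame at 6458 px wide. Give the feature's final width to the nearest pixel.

In the 3504×1971 frame the feature fills the height: width = 1971 × 1.370 ≈ 2700.27 px.
Resizing to 6458 px wide multiplies everything by 1.8430: 2700.27 → 4976.70 px.

4977 px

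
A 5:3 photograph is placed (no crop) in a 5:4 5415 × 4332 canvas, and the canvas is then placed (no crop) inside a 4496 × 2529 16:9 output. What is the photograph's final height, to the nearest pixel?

First fit — 5:3 into 5415×4332 spans the width: 5415.00 × 3249.00.
Second fit — the 5:4 canvas into 4496×2529 spans the height: 3161.25 × 2529.00 (×0.5838 from 5415×4332).
Applying the same ×0.5838: 3249.00 → 1896.75.

1897 px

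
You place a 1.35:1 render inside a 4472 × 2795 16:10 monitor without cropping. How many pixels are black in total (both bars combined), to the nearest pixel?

1953006 pixels

Since 1.350 < 1.600, the render is height-limited.
Content width = 2795 × 1.350 ≈ 3773.2500 px.
Black = 4472 − 3773.2500 = 698.7500 px.
Across the 2795-px span: 698.7500 × 2795 ≈ 1953006 px.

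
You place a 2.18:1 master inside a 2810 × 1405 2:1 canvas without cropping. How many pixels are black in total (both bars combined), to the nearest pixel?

2.18:1 is wider than 2:1, so it spans the full width.
Content height = 2810 / 2.180 ≈ 1288.9908 px.
Black = 1405 − 1288.9908 = 116.0092 px.
That's 116.0092 × 2810 ≈ 325986 black pixels.

325986 pixels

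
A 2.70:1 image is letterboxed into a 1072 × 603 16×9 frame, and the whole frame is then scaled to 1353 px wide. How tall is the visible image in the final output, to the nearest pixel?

At 1072×603 the image is width-limited, so height = 1072 / 2.700 ≈ 397.04 px.
The frame scales by 1353/1072 = 1.2621; 397.04 × 1.2621 ≈ 501.11 px.

501 px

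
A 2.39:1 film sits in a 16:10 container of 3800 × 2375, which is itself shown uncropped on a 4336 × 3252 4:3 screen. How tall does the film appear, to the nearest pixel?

1814 px

First fit — 2.39:1 into 3800×2375 spans the width: 3800.00 × 1589.96.
The 16:10 canvas is width-limited in 4336×3252, giving 4336.00 × 2710.00; scale factor 1.1411.
Applying the same ×1.1411: 1589.96 → 1814.23.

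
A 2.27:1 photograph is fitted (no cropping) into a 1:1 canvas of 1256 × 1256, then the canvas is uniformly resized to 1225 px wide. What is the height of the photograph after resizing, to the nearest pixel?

540 px

Fitted into 1256×1256, the photograph spans the width; its height is 1256 / 2.270 ≈ 553.30 px.
Scaling 1256 → 1225 is ×0.9753, so the height becomes 553.30 × 0.9753 ≈ 539.65 px.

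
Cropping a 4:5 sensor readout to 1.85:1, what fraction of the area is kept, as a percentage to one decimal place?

43.2%

The width stays; only height is cut (since 1.85:1 is wider than 4:5).
Area ratio = (0.800)/(1.850) = 43.24% retained.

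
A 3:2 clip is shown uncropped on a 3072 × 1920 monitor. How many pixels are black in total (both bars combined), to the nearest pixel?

3:2 (1.500) < 16:10 (1.600), so the clip fills the height.
The clip is 1920 × 3/2 ≈ 2880.0000 px wide.
3072 − 2880.0000 = 192.0000 px of bars.
Across the 1920-px span: 192.0000 × 1920 ≈ 368640 px.

368640 pixels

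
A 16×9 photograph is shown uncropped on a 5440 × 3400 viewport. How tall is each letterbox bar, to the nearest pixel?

16×9 is wider than 16×10, so it spans the full width.
The photograph is 5440 × 9/16 ≈ 3060.00 px tall.
3400 − 3060.00 = 340.00 px of bars (170.00 each).

170 px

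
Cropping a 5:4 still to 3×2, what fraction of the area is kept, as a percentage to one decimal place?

83.3%

Going from 5:4 to 3×2 means cutting height while keeping width.
(1.250)/(1.500) ≈ 0.833 of the area survives.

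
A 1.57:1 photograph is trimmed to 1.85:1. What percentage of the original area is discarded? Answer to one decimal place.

15.1%

The width stays; only height is cut (since 1.85:1 is wider than 1.57:1).
(1.570)/(1.850) ≈ 0.849 of the area survives, leaving 15.14% discarded.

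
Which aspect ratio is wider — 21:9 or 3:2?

21:9

21:9 = 2.333 and 3:2 = 1.5; 2.333 > 1.5.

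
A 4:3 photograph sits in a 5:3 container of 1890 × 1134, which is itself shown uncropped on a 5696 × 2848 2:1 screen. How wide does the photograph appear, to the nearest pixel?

4:3 in 1890×1134: fills the height, so the photograph is 1512.00 × 1134.00.
Second fit — the 5:3 canvas into 5696×2848 spans the height: 4746.67 × 2848.00 (×2.5115 from 1890×1134).
The photograph scales with it: width 1512.00 × 2.5115 ≈ 3797.33.

3797 px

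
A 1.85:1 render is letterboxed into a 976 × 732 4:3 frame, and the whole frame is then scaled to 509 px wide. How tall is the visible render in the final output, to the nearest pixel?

Fitted into 976×732, the render spans the width; its height is 976 / 1.850 ≈ 527.57 px.
The frame scales by 509/976 = 0.5215; 527.57 × 0.5215 ≈ 275.14 px.

275 px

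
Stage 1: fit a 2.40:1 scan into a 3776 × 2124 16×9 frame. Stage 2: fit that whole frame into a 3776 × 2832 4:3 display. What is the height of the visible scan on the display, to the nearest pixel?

Inside the 3776×2124 canvas the scan is width-limited at 3776.00 × 1573.33.
The 16×9 canvas is width-limited in 3776×2832, giving 3776.00 × 2124.00; scale factor 1.0000.
The scan scales with it: height 1573.33 × 1.0000 ≈ 1573.33.

1573 px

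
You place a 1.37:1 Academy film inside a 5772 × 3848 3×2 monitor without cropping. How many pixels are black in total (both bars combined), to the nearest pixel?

Since 1.370 < 1.500, the film is height-limited.
That makes the image 5271.7600 px wide (3848 × 1.370).
Leftover width: 5772 − 5271.7600 = 500.2400 px.
Bar area = 500.2400 × 3848 ≈ 1924924 px.

1924924 pixels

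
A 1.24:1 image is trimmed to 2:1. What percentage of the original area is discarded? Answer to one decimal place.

38.0%

2:1 is wider than 1.24:1, so the crop keeps the full width and trims the height.
Fraction kept = (1.240)/(2.000) ≈ 62.00%, so 38.00% is lost.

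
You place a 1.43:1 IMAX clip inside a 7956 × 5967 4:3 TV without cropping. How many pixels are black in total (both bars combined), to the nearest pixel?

Since 1.430 > 1.333, the clip is width-limited.
The clip is 7956 / 1.430 ≈ 5563.6364 px tall.
Black = 5967 − 5563.6364 = 403.3636 px.
Bar area = 403.3636 × 7956 ≈ 3209161 px.

3209161 pixels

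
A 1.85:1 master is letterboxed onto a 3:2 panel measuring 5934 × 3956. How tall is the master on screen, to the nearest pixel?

Since 1.850 > 1.500, the master is width-limited.
Content height = 5934 / 1.850 ≈ 3207.57 px.

3208 px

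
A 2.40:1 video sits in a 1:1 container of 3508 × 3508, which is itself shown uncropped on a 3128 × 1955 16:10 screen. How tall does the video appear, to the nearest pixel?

2.40:1 in 3508×3508: fills the width, so the video is 3508.00 × 1461.67.
1:1 in 3128×1955: fills the height, so the intermediate becomes 1955.00 × 1955.00 — a scale of ×0.5573.
Applying the same ×0.5573: 1461.67 → 814.58.

815 px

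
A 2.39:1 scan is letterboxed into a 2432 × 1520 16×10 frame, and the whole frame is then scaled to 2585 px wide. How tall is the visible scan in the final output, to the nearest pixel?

In the 2432×1520 frame the scan fills the width: height = 2432 / 2.390 ≈ 1017.57 px.
The frame scales by 2585/2432 = 1.0629; 1017.57 × 1.0629 ≈ 1081.59 px.

1082 px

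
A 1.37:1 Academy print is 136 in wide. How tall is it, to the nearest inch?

99 in

Height = 136 / 1.370 = 99.27.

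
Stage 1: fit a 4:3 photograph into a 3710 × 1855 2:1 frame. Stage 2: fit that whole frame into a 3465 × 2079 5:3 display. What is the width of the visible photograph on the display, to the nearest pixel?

4:3 in 3710×1855: fills the height, so the photograph is 2473.33 × 1855.00.
The 2:1 canvas is width-limited in 3465×2079, giving 3465.00 × 1732.50; scale factor 0.9340.
Applying the same ×0.9340: 2473.33 → 2310.00.

2310 px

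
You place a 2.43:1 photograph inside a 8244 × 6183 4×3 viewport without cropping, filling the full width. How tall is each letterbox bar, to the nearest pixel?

1395 px

Content height = 8244 / 2.430 ≈ 3392.59 px.
Leftover height: 6183 − 3392.59 = 2790.41 px → 1395.20 each side.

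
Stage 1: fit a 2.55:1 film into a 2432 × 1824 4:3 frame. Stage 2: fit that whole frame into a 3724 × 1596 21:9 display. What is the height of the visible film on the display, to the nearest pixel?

Inside the 2432×1824 canvas the film is width-limited at 2432.00 × 953.73.
Second fit — the 4:3 canvas into 3724×1596 spans the height: 2128.00 × 1596.00 (×0.8750 from 2432×1824).
Applying the same ×0.8750: 953.73 → 834.51.

835 px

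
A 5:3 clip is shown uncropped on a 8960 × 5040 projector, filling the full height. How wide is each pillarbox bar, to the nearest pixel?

Content width = 5040 × 5/3 ≈ 8400.00 px.
Black = 8960 − 8400.00 = 560.00 px, or 280.00 per bar.

280 px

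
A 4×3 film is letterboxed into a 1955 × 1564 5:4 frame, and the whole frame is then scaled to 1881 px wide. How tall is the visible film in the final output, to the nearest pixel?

1411 px

Fitted into 1955×1564, the film spans the width; its height is 1955 × 3/4 ≈ 1466.25 px.
Scaling 1955 → 1881 is ×0.9621, so the height becomes 1466.25 × 0.9621 ≈ 1410.75 px.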